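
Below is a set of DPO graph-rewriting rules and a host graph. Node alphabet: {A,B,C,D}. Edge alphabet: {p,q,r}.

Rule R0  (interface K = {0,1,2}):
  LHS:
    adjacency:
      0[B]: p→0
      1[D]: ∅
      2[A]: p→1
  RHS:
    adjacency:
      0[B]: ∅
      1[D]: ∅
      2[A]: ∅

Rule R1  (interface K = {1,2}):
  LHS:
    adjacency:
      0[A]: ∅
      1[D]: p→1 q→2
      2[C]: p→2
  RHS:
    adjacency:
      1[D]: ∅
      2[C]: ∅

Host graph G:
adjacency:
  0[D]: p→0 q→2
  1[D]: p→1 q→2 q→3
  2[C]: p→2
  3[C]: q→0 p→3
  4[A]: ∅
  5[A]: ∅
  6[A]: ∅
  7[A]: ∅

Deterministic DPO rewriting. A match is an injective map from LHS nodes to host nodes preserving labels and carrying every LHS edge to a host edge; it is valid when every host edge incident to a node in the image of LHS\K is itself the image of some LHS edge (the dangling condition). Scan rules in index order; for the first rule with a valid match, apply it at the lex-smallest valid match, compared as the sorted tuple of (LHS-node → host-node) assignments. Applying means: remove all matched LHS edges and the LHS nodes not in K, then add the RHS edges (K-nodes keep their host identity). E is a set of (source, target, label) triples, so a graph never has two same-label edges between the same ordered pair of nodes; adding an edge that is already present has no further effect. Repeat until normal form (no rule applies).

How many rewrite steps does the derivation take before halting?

start.  V:8 E:8  edges: 0-p->0 0-q->2 1-p->1 1-q->2 1-q->3 2-p->2 3-q->0 3-p->3
1. fire R1 via {0↦4, 1↦0, 2↦2}  →  V:7 E:5  edges: 1-p->1 1-q->2 1-q->3 3-q->0 3-p->3
2. fire R1 via {0↦5, 1↦1, 2↦3}  →  V:6 E:2  edges: 1-q->2 3-q->0
normal form: no rule applies after step 2

Answer: 2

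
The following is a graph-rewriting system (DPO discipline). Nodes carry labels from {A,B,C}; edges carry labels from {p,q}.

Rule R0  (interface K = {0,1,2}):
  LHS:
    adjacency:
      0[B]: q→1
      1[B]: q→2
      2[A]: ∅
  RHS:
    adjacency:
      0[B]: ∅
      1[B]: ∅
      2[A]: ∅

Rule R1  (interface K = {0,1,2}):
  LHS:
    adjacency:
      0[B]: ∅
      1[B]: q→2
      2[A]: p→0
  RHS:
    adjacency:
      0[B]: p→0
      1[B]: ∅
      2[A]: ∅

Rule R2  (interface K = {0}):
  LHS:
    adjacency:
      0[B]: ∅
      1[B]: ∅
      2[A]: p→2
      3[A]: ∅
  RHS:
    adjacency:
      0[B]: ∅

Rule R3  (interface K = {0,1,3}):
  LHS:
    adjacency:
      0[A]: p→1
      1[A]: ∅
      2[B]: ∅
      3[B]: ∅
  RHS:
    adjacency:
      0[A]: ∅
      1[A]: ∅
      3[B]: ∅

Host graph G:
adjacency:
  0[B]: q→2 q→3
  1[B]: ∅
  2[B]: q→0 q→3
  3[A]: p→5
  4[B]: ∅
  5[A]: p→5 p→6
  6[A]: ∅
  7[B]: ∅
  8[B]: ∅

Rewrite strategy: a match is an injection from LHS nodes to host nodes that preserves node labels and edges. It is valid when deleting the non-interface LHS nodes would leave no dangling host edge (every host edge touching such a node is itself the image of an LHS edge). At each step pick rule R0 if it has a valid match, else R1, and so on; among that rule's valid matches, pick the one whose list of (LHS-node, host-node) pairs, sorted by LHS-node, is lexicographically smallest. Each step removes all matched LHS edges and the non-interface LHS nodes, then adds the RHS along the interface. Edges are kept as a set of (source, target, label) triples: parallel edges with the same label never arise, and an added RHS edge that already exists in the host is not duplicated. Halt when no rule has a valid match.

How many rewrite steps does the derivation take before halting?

start.  V:9 E:7  edges: 0-q->2 0-q->3 2-q->0 2-q->3 3-p->5 5-p->5 5-p->6
1. fire R0 via {0↦0, 1↦2, 2↦3}  →  V:9 E:5  edges: 0-q->3 2-q->0 3-p->5 5-p->5 5-p->6
2. fire R0 via {0↦2, 1↦0, 2↦3}  →  V:9 E:3  edges: 3-p->5 5-p->5 5-p->6
3. fire R3 via {0↦3, 1↦5, 2↦0, 3↦1}  →  V:8 E:2  edges: 5-p->5 5-p->6
4. fire R3 via {0↦5, 1↦6, 2↦1, 3↦2}  →  V:7 E:1  edges: 5-p->5
5. fire R2 via {0↦2, 1↦4, 2↦5, 3↦3}  →  V:4 E:0  edges: ∅
halt: no rule applies after step 5

Answer: 5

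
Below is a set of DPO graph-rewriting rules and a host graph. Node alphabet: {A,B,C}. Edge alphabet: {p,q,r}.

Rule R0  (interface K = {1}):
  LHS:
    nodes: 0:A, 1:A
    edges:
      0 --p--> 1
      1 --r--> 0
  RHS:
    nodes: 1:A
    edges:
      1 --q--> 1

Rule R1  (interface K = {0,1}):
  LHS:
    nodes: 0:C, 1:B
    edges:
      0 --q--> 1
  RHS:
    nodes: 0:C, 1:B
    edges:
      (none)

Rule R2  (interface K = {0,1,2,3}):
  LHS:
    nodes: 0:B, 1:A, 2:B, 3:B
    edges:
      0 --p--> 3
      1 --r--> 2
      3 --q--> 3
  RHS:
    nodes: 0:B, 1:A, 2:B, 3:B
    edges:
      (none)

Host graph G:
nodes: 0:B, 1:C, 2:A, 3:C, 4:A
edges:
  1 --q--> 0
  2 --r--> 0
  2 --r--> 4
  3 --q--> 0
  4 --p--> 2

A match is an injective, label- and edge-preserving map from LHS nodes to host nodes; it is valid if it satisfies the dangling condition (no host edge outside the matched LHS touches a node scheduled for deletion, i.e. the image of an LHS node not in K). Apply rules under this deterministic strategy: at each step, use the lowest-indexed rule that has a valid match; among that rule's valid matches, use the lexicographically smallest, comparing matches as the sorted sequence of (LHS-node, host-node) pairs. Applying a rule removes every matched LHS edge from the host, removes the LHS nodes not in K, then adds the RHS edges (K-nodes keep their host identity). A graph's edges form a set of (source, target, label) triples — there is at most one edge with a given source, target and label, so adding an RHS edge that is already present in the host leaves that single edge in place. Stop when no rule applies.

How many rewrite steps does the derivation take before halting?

start.  V:5 E:5  edges: 1-q->0 2-r->0 2-r->4 3-q->0 4-p->2
1. fire R0 via {0↦4, 1↦2}  →  V:4 E:4  edges: 1-q->0 2-r->0 2-q->2 3-q->0
2. fire R1 via {0↦1, 1↦0}  →  V:4 E:3  edges: 2-r->0 2-q->2 3-q->0
3. fire R1 via {0↦3, 1↦0}  →  V:4 E:2  edges: 2-r->0 2-q->2
halt: no rule applies after step 3

Answer: 3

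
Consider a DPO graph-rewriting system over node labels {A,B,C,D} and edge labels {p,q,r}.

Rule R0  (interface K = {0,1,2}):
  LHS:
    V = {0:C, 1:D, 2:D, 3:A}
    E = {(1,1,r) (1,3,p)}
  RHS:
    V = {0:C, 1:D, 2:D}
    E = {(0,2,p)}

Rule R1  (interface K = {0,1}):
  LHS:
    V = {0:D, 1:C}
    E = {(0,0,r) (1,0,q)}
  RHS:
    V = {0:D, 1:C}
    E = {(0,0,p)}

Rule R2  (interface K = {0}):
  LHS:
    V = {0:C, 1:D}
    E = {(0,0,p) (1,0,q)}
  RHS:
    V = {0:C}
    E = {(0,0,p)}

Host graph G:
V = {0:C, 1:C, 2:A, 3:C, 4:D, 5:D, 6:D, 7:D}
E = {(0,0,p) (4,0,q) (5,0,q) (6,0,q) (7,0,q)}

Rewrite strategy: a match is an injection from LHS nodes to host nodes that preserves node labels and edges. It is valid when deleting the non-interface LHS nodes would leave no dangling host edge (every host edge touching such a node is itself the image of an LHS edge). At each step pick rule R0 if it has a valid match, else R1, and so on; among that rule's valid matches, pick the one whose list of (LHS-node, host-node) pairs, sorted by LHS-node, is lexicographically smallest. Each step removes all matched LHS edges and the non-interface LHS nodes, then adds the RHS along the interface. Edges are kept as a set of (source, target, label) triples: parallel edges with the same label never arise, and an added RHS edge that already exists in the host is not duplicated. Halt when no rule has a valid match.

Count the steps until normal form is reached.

Answer: 4

Derivation:
[0] host  ⇒  8 nodes, 5 edges  {0-p->0 4-q->0 5-q->0 6-q->0 7-q->0}
[1] R2 @ {0↦0, 1↦4}  ⇒  7 nodes, 4 edges  {0-p->0 5-q->0 6-q->0 7-q->0}
[2] R2 @ {0↦0, 1↦5}  ⇒  6 nodes, 3 edges  {0-p->0 6-q->0 7-q->0}
[3] R2 @ {0↦0, 1↦6}  ⇒  5 nodes, 2 edges  {0-p->0 7-q->0}
[4] R2 @ {0↦0, 1↦7}  ⇒  4 nodes, 1 edges  {0-p->0}
normal form: no rule applies after step 4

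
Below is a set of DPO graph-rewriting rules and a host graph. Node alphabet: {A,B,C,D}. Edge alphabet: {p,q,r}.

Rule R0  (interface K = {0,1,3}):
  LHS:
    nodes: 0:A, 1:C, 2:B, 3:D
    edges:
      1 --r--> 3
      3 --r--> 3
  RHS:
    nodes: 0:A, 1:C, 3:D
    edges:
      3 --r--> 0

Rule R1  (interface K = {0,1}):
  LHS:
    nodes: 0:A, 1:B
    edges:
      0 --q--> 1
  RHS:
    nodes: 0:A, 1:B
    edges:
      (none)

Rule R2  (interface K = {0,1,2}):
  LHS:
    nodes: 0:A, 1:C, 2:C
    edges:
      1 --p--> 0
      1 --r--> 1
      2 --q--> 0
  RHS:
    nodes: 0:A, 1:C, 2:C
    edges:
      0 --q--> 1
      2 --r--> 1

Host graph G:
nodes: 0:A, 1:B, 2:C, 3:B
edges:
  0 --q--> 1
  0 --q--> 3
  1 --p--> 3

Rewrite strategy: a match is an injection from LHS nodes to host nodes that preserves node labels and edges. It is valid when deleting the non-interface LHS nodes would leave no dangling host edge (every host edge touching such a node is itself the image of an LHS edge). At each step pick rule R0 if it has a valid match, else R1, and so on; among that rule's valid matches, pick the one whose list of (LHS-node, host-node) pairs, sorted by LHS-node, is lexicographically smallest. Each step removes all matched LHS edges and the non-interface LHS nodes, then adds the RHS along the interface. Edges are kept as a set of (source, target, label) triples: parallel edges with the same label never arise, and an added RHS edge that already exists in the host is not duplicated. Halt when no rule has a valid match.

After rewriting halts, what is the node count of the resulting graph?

Answer: 4

Derivation:
[0] host  ⇒  4 nodes, 3 edges  {0-q->1 0-q->3 1-p->3}
[1] R1 @ {0↦0, 1↦1}  ⇒  4 nodes, 2 edges  {0-q->3 1-p->3}
[2] R1 @ {0↦0, 1↦3}  ⇒  4 nodes, 1 edges  {1-p->3}
halt: no rule applies after step 2
NF nodes: {0:A, 1:B, 2:C, 3:B}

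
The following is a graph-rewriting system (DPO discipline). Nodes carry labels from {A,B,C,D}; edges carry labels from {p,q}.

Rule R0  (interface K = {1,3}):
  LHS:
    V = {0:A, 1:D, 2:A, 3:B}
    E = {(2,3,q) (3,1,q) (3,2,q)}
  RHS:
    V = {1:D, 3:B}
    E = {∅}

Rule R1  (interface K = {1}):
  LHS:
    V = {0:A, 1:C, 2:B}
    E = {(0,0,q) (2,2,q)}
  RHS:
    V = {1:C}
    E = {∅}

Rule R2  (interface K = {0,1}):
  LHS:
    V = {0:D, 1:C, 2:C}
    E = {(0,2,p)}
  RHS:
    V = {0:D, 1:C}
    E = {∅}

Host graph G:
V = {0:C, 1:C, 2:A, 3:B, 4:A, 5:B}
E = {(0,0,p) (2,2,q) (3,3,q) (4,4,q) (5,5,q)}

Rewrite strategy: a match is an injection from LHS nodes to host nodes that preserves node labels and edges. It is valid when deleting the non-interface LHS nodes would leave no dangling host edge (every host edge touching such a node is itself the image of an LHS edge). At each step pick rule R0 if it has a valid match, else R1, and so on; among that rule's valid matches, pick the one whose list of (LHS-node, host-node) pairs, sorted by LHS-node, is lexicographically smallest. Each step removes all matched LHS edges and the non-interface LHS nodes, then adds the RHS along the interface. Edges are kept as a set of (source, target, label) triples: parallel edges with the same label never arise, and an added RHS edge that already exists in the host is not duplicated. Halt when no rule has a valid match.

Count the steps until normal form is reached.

start.  V:6 E:5  edges: 0-p->0 2-q->2 3-q->3 4-q->4 5-q->5
1. fire R1 via {0↦2, 1↦0, 2↦3}  →  V:4 E:3  edges: 0-p->0 4-q->4 5-q->5
2. fire R1 via {0↦4, 1↦0, 2↦5}  →  V:2 E:1  edges: 0-p->0
final graph: no rule applies after step 2

Answer: 2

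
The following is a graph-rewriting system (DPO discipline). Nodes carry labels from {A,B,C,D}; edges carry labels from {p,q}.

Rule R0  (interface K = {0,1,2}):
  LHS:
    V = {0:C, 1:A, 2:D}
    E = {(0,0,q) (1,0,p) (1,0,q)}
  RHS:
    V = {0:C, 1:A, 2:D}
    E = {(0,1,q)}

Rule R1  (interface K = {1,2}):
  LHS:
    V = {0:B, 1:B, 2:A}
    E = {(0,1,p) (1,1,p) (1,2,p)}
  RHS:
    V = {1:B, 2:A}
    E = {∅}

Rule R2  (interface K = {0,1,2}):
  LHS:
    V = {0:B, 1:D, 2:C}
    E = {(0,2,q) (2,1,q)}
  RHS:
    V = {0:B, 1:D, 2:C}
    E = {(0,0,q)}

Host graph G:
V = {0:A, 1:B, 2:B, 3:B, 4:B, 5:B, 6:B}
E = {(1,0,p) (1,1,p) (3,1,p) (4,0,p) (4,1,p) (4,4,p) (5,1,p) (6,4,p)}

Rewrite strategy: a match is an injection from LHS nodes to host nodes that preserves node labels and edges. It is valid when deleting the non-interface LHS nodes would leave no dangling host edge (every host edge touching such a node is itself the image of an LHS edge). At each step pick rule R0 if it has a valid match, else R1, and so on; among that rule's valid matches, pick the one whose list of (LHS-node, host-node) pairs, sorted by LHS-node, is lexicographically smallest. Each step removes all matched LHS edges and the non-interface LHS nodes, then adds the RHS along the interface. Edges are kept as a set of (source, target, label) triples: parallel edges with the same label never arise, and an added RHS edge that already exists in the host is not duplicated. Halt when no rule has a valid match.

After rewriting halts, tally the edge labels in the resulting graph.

Answer: p:2

Derivation:
initial: |V|=7 |E|=8  E = 1-p->0 1-p->1 3-p->1 4-p->0 4-p->1 4-p->4 5-p->1 6-p->4
step 1: apply R1 at {0↦3, 1↦1, 2↦0}  → |V|=6 |E|=5  E = 4-p->0 4-p->1 4-p->4 5-p->1 6-p->4
step 2: apply R1 at {0↦6, 1↦4, 2↦0}  → |V|=5 |E|=2  E = 4-p->1 5-p->1
halt: no rule applies after step 2
NF edges: [(4, 1, 'p'), (5, 1, 'p')]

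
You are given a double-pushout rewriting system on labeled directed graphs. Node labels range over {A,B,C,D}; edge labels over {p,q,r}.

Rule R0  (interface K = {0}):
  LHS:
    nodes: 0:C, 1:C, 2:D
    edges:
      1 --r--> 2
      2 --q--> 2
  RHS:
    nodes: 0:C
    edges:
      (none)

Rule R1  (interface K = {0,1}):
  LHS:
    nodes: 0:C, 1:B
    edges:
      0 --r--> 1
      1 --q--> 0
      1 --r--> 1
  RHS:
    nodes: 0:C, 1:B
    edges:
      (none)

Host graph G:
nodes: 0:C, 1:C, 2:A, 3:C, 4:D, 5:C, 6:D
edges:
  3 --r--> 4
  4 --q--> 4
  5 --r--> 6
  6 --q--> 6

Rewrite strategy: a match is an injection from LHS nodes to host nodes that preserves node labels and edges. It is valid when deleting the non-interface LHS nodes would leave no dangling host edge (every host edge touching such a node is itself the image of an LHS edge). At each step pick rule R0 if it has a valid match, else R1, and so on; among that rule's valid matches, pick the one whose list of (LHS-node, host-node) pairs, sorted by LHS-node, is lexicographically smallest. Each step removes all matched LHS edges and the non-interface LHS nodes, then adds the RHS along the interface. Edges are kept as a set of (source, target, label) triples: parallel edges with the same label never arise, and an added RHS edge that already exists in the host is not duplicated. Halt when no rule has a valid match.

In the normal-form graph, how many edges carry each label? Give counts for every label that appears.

Answer: (no edges)

Rewrite trace:
initial: |V|=7 |E|=4  E = 3-r->4 4-q->4 5-r->6 6-q->6
step 1: apply R0 at {0↦0, 1↦3, 2↦4}  → |V|=5 |E|=2  E = 5-r->6 6-q->6
step 2: apply R0 at {0↦0, 1↦5, 2↦6}  → |V|=3 |E|=0  E = ∅
halt: no rule applies after step 2
NF edges: []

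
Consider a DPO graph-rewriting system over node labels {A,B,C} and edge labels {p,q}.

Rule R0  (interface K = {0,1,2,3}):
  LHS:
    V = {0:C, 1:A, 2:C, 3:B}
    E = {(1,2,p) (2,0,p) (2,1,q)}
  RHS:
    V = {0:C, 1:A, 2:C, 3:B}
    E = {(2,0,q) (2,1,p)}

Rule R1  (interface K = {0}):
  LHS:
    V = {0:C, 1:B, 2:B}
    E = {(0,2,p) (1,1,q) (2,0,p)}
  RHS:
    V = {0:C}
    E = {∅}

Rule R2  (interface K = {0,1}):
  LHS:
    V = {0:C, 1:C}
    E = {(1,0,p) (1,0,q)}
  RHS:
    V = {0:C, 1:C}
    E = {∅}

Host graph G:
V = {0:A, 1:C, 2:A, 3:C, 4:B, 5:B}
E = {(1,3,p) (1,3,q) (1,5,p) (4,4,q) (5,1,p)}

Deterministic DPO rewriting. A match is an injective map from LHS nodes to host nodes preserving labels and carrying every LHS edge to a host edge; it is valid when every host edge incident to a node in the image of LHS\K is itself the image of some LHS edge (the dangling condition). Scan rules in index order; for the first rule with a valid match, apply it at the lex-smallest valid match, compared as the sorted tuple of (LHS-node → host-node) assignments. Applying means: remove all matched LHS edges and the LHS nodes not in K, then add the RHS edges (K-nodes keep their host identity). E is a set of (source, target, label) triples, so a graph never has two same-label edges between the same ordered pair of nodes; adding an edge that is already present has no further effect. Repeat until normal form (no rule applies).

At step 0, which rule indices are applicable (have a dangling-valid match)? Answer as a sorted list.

Answer: [R1,R2]

Rewrite trace:
R0: no valid match — LHS pattern not found
R1: 1 valid match — {0↦1, 1↦4, 2↦5}
R2: 1 valid match — {0↦3, 1↦1}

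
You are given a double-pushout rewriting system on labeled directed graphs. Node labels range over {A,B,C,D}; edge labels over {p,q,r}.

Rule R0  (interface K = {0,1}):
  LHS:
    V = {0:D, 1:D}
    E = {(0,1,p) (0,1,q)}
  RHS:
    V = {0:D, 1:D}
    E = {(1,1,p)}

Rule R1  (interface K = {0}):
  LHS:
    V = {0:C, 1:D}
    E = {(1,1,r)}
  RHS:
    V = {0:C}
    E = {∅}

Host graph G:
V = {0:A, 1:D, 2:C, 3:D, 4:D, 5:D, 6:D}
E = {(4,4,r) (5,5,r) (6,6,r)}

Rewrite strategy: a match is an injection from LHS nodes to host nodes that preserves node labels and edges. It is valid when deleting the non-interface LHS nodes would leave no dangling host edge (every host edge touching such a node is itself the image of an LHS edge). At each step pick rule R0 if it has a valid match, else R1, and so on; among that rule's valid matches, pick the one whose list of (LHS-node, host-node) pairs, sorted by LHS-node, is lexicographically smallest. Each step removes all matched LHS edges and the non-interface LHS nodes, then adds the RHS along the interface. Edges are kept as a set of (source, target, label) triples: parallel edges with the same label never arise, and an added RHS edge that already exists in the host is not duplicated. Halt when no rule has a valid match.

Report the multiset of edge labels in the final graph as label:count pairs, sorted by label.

initial: |V|=7 |E|=3  E = 4-r->4 5-r->5 6-r->6
step 1: apply R1 at {0↦2, 1↦4}  → |V|=6 |E|=2  E = 5-r->5 6-r->6
step 2: apply R1 at {0↦2, 1↦5}  → |V|=5 |E|=1  E = 6-r->6
step 3: apply R1 at {0↦2, 1↦6}  → |V|=4 |E|=0  E = ∅
halt: no rule applies after step 3
NF edges: []

Answer: (no edges)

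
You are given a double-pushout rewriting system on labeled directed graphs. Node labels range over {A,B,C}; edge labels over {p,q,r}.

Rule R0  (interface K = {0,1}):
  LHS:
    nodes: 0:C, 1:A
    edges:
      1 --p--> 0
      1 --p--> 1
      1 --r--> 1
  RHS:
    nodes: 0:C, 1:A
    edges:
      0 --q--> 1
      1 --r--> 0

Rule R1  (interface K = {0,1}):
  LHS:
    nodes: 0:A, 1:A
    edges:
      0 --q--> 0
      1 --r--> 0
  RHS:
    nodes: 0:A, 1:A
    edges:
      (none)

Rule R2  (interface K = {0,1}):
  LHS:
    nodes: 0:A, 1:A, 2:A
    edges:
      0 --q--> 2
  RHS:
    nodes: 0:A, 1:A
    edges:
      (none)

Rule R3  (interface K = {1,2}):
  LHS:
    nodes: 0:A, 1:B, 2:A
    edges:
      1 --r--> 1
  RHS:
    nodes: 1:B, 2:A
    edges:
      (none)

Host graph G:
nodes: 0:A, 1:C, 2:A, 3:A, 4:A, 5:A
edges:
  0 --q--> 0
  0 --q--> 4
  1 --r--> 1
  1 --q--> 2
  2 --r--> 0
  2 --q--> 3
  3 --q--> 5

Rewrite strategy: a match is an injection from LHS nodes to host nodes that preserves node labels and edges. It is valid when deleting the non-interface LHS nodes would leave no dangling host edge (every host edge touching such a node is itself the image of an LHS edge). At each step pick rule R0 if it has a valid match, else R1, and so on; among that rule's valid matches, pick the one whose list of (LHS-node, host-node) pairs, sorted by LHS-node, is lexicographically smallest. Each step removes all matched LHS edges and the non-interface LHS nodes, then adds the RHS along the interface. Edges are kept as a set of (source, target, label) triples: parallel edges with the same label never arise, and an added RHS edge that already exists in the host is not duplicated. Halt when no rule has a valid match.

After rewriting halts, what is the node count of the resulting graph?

start.  V:6 E:7  edges: 0-q->0 0-q->4 1-r->1 1-q->2 2-r->0 2-q->3 3-q->5
1. fire R1 via {0↦0, 1↦2}  →  V:6 E:5  edges: 0-q->4 1-r->1 1-q->2 2-q->3 3-q->5
2. fire R2 via {0↦0, 1↦2, 2↦4}  →  V:5 E:4  edges: 1-r->1 1-q->2 2-q->3 3-q->5
3. fire R2 via {0↦3, 1↦0, 2↦5}  →  V:4 E:3  edges: 1-r->1 1-q->2 2-q->3
4. fire R2 via {0↦2, 1↦0, 2↦3}  →  V:3 E:2  edges: 1-r->1 1-q->2
final graph: no rule applies after step 4
NF nodes: {0:A, 1:C, 2:A}

Answer: 3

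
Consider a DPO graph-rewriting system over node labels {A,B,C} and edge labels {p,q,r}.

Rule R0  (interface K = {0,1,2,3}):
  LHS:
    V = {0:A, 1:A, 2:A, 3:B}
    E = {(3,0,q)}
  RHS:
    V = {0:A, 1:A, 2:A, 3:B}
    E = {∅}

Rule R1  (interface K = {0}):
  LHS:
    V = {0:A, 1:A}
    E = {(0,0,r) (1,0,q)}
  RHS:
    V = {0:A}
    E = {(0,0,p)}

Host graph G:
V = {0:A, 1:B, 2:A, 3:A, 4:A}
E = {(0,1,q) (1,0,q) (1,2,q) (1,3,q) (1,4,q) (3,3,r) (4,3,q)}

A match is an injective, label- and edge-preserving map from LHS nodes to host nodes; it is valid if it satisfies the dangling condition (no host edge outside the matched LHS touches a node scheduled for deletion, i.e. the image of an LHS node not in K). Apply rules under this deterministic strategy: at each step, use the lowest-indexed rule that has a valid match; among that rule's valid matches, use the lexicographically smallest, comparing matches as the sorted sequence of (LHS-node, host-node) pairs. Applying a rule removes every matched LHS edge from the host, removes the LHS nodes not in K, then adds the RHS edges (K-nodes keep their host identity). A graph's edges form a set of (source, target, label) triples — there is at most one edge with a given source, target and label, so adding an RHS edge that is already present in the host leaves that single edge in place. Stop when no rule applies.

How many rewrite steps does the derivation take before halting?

start.  V:5 E:7  edges: 0-q->1 1-q->0 1-q->2 1-q->3 1-q->4 3-r->3 4-q->3
1. fire R0 via {0↦0, 1↦2, 2↦3, 3↦1}  →  V:5 E:6  edges: 0-q->1 1-q->2 1-q->3 1-q->4 3-r->3 4-q->3
2. fire R0 via {0↦2, 1↦0, 2↦3, 3↦1}  →  V:5 E:5  edges: 0-q->1 1-q->3 1-q->4 3-r->3 4-q->3
3. fire R0 via {0↦3, 1↦0, 2↦2, 3↦1}  →  V:5 E:4  edges: 0-q->1 1-q->4 3-r->3 4-q->3
4. fire R0 via {0↦4, 1↦0, 2↦2, 3↦1}  →  V:5 E:3  edges: 0-q->1 3-r->3 4-q->3
5. fire R1 via {0↦3, 1↦4}  →  V:4 E:2  edges: 0-q->1 3-p->3
halt: no rule applies after step 5

Answer: 5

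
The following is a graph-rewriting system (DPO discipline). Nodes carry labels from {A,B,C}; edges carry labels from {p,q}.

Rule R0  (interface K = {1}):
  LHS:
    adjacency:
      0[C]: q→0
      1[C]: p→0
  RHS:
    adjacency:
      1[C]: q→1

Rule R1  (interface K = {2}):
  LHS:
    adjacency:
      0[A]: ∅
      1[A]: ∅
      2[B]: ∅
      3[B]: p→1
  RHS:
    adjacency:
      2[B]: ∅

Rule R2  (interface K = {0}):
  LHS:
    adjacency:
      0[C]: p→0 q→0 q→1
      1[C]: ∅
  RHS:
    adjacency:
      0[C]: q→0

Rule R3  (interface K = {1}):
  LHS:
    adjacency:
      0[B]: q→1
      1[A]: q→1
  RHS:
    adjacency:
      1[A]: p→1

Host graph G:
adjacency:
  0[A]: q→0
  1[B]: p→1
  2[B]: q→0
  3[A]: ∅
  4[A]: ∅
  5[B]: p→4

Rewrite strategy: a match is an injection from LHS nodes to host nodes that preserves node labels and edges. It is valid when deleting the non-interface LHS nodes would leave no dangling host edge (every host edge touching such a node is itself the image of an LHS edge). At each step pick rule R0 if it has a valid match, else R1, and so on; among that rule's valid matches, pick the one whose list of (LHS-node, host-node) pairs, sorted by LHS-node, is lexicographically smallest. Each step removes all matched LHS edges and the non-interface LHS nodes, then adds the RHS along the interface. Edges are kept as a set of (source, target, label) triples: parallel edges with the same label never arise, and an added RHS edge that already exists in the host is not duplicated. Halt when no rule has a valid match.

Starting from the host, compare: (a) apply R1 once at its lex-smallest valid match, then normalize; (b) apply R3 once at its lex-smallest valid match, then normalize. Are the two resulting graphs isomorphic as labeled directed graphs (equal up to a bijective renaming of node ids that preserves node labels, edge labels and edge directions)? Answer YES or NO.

branch R1-first: apply at {0↦3, 1↦4, 2↦1, 3↦5} → |E|=3, then 1 more step(s) → NF |V|=2 |E|=2 V={0:A, 1:B} E=0-p->0 1-p->1
branch R3-first: apply at {0↦2, 1↦0} → |E|=3, then 1 more step(s) → NF |V|=2 |E|=2 V={0:A, 1:B} E=0-p->0 1-p->1
graphs isomorphic (equal up to label-preserving node renaming)

Answer: YES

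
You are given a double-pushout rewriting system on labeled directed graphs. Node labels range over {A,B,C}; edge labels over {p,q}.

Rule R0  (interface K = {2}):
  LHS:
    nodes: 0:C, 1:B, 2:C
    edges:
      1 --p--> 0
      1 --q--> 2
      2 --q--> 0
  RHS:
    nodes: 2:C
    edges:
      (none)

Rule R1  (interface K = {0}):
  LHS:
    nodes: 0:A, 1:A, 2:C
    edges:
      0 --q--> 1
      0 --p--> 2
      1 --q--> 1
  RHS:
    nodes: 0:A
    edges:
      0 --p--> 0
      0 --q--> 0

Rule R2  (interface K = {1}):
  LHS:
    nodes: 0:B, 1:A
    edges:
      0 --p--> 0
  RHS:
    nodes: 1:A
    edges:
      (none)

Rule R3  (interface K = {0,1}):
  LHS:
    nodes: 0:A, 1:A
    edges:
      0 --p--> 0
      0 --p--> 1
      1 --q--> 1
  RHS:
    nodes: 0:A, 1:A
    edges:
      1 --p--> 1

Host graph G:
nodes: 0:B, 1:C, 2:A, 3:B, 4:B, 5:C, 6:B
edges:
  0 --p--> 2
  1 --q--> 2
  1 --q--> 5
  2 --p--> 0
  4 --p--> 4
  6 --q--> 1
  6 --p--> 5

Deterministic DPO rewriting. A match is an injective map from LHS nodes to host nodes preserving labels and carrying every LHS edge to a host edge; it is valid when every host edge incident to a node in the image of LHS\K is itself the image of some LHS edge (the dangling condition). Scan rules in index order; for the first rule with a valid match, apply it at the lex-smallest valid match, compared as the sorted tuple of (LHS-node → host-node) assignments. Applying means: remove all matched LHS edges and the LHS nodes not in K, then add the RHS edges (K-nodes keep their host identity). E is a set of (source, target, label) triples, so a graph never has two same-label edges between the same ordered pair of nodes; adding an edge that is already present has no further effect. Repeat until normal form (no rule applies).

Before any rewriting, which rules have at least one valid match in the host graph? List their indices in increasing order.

R0: 1 valid match — {0↦5, 1↦6, 2↦1}
R1: no valid match — LHS pattern not found
R2: 1 valid match — {0↦4, 1↦2}
R3: no valid match — LHS pattern not found

Answer: [R0,R2]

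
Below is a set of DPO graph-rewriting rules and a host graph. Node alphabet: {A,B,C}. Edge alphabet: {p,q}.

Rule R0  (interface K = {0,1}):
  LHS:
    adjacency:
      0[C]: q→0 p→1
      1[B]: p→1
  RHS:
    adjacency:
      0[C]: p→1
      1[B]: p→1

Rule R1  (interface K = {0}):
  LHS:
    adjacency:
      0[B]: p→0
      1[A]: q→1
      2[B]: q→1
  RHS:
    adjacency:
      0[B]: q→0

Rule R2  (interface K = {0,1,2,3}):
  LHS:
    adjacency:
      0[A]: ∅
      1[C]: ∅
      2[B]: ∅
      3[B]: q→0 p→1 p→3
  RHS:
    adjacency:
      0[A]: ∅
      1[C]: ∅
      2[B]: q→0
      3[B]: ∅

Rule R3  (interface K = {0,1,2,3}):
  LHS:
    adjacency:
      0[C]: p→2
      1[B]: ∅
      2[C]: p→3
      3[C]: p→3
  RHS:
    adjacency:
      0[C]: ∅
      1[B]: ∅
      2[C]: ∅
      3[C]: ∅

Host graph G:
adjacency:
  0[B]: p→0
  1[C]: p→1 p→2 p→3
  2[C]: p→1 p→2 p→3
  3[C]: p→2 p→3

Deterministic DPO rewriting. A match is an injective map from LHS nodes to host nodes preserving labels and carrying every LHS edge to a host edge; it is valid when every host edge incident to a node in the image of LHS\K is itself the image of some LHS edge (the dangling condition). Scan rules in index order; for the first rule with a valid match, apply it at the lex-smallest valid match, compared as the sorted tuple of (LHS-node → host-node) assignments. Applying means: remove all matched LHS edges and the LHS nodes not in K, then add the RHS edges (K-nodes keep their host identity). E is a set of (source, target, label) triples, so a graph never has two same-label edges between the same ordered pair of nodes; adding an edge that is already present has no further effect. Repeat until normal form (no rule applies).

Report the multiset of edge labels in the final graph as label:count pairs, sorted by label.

initial: |V|=4 |E|=9  E = 0-p->0 1-p->1 1-p->2 1-p->3 2-p->1 2-p->2 2-p->3 3-p->2 3-p->3
step 1: apply R3 at {0↦1, 1↦0, 2↦2, 3↦3}  → |V|=4 |E|=6  E = 0-p->0 1-p->1 1-p->3 2-p->1 2-p->2 3-p->2
step 2: apply R3 at {0↦1, 1↦0, 2↦3, 3↦2}  → |V|=4 |E|=3  E = 0-p->0 1-p->1 2-p->1
normal form: no rule applies after step 2
NF edges: [(0, 0, 'p'), (1, 1, 'p'), (2, 1, 'p')]

Answer: p:3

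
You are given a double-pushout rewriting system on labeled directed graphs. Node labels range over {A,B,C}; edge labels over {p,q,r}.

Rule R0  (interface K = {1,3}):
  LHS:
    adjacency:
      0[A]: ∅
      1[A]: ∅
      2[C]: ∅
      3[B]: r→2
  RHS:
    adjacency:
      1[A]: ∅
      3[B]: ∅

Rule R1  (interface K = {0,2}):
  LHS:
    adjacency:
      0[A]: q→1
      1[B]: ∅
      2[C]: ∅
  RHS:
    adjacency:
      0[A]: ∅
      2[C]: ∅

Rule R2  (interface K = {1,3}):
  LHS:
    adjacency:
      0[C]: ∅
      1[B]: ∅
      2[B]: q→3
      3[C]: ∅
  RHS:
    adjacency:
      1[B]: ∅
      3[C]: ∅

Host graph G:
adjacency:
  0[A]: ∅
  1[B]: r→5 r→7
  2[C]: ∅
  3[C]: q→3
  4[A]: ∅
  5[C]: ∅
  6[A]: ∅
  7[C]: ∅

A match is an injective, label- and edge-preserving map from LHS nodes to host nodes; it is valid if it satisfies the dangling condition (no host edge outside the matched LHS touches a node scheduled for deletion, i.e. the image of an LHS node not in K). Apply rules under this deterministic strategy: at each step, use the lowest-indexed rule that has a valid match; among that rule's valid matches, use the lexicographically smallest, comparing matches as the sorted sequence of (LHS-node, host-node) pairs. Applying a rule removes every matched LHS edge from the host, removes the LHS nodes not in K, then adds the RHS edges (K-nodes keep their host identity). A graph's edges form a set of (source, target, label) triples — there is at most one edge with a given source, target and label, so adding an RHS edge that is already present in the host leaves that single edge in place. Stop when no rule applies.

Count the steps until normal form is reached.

initial: |V|=8 |E|=3  E = 1-r->5 1-r->7 3-q->3
step 1: apply R0 at {0↦0, 1↦4, 2↦5, 3↦1}  → |V|=6 |E|=2  E = 1-r->7 3-q->3
step 2: apply R0 at {0↦4, 1↦6, 2↦7, 3↦1}  → |V|=4 |E|=1  E = 3-q->3
final graph: no rule applies after step 2

Answer: 2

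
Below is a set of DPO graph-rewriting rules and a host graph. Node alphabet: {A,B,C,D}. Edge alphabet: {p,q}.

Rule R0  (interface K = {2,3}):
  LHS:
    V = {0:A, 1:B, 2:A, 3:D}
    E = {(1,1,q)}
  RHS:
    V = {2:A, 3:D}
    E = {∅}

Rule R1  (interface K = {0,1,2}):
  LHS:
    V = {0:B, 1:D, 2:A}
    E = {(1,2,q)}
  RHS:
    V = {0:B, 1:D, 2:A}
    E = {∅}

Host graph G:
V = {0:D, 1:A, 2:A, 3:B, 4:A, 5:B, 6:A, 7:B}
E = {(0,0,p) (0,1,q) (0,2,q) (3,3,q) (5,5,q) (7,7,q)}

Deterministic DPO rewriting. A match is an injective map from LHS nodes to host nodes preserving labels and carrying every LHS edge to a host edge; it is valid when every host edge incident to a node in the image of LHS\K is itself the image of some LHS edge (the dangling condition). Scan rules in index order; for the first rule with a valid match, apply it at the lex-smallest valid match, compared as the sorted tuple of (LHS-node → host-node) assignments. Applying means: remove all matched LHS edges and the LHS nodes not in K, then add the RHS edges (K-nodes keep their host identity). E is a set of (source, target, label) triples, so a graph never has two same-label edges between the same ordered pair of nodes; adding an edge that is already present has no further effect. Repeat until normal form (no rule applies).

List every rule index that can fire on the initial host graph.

Answer: [R0,R1]

Rewrite trace:
R0: 18 valid matches — {0↦4, 1↦3, 2↦1, 3↦0}, {0↦4, 1↦3, 2↦2, 3↦0}, {0↦4, 1↦3, 2↦6, 3↦0} (+15 more)
R1: 6 valid matches — {0↦3, 1↦0, 2↦1}, {0↦3, 1↦0, 2↦2}, {0↦5, 1↦0, 2↦1} (+3 more)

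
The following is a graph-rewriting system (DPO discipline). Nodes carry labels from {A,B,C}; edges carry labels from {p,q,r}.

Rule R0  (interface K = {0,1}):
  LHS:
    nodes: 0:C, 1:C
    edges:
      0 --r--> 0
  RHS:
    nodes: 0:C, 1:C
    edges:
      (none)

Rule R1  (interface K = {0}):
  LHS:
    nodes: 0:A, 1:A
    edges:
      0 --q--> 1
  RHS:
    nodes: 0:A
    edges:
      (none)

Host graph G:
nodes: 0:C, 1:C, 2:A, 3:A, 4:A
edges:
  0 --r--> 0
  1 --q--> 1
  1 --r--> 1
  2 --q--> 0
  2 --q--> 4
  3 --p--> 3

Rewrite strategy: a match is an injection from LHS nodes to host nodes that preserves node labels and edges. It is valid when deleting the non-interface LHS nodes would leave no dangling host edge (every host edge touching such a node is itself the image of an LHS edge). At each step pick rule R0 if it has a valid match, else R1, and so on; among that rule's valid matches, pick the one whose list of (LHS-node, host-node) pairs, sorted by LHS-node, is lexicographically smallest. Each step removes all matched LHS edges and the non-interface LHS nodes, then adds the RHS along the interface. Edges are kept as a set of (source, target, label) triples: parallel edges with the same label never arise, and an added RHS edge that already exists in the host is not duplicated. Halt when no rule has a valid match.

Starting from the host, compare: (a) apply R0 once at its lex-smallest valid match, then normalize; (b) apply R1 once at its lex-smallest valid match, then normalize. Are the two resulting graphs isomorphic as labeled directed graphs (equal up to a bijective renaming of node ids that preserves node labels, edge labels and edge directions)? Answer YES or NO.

Answer: YES

Rewrite trace:
branch R0-first: apply at {0↦0, 1↦1} → |E|=5, then 2 more step(s) → NF |V|=4 |E|=3 V={0:C, 1:C, 2:A, 3:A} E=1-q->1 2-q->0 3-p->3
branch R1-first: apply at {0↦2, 1↦4} → |E|=5, then 2 more step(s) → NF |V|=4 |E|=3 V={0:C, 1:C, 2:A, 3:A} E=1-q->1 2-q->0 3-p->3
graphs isomorphic (equal up to label-preserving node renaming)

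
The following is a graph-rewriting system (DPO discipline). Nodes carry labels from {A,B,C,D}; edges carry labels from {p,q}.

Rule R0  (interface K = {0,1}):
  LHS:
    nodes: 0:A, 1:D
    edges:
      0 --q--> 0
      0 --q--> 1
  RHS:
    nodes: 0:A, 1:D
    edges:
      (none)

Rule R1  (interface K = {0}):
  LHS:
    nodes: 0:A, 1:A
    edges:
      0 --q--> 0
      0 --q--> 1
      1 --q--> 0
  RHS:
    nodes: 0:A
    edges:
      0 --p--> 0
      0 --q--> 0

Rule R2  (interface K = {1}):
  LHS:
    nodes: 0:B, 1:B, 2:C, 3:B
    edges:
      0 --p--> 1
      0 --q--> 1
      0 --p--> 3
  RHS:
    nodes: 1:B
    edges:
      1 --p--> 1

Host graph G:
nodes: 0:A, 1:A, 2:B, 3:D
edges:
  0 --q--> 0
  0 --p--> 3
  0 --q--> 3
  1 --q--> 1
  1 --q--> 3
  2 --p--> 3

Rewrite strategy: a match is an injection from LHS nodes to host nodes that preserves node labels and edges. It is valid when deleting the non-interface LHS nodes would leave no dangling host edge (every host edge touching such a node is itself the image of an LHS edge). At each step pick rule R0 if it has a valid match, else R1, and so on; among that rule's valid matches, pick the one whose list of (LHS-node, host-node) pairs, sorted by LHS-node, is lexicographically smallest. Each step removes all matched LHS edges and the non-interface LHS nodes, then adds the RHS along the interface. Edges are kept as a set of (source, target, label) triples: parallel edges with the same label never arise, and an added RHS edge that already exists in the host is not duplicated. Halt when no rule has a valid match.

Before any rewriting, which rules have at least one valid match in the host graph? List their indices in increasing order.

Answer: [R0]

Rewrite trace:
R0: 2 valid matches — {0↦0, 1↦3}, {0↦1, 1↦3}
R1: no valid match — LHS pattern not found
R2: no valid match — LHS pattern not found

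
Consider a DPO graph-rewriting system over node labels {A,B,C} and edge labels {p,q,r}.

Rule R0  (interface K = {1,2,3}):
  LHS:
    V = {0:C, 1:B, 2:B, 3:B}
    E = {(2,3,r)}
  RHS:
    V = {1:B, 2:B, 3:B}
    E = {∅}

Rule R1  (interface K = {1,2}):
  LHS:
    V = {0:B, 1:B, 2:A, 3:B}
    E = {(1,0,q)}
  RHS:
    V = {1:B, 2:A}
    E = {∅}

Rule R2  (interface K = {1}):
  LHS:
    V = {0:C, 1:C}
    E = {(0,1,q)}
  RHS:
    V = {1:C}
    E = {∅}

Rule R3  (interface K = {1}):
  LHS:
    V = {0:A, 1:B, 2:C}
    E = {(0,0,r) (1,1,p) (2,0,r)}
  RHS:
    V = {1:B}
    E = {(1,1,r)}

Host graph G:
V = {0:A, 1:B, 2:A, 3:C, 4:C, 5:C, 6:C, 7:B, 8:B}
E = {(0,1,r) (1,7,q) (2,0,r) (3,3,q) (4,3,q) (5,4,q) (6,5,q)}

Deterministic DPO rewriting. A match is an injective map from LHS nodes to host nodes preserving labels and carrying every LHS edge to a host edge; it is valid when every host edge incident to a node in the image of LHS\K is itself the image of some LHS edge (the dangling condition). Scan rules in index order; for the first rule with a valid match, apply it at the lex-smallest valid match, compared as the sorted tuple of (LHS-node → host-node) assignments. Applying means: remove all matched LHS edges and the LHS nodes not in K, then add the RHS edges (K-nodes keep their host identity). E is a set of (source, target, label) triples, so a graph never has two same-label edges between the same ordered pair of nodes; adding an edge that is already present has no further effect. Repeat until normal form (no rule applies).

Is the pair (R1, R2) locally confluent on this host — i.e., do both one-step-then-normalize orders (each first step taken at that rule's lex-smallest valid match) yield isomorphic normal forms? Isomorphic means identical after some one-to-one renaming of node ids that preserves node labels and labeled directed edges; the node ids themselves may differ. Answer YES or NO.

Answer: YES

Steps:
branch R1-first: apply at {0↦7, 1↦1, 2↦0, 3↦8} → |E|=6, then 3 more step(s) → NF |V|=4 |E|=3 V={0:A, 1:B, 2:A, 3:C} E=0-r->1 2-r->0 3-q->3
branch R2-first: apply at {0↦6, 1↦5} → |E|=6, then 3 more step(s) → NF |V|=4 |E|=3 V={0:A, 1:B, 2:A, 3:C} E=0-r->1 2-r->0 3-q->3
graphs isomorphic (equal up to label-preserving node renaming)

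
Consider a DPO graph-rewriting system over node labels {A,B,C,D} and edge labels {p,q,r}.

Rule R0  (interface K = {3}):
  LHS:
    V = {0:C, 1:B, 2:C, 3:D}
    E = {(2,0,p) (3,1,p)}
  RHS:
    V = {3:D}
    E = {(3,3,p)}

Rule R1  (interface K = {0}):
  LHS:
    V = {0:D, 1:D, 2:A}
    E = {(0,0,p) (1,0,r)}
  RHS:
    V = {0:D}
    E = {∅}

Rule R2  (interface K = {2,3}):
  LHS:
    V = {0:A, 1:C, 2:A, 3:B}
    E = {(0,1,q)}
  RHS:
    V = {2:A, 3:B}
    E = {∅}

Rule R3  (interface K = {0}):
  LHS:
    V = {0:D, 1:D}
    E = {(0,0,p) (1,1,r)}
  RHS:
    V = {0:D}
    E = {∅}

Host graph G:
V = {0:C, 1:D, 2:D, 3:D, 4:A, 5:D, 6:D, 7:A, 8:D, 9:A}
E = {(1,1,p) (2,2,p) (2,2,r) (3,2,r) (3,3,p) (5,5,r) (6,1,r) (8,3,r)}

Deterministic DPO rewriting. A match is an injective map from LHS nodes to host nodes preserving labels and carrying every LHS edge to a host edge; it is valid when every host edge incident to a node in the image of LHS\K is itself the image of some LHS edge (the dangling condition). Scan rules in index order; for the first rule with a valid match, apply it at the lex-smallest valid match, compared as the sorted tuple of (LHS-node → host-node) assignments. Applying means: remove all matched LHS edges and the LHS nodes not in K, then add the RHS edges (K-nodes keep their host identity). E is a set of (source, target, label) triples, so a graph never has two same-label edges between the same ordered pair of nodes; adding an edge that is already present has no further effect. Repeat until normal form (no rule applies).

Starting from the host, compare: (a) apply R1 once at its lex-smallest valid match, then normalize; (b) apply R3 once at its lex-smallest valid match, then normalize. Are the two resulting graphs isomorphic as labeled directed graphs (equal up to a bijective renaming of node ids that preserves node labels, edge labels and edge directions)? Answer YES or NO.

Answer: NO

Rewrite trace:
branch R1-first: apply at {0↦1, 1↦6, 2↦4} → |E|=6, then 2 more step(s) → NF |V|=4 |E|=2 V={0:C, 1:D, 2:D, 5:D} E=2-r->2 5-r->5
branch R3-first: apply at {0↦1, 1↦5} → |E|=6, then 2 more step(s) → NF |V|=5 |E|=2 V={0:C, 1:D, 2:D, 6:D, 9:A} E=2-r->2 6-r->1
graphs not isomorphic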